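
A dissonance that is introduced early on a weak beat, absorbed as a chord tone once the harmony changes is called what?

Approach: ahead of the chord change (typically by step), so it is dissonant against the current harmony. Departure: none — the same pitch is restated or held and is a chord tone of the new harmony.
Dissonant first, consonant once the harmony catches up: the note simply arrives early — an anticipation. (The reverse timing, consonant first and dissonant after the change, would be a suspension or retardation.)

Anticipation.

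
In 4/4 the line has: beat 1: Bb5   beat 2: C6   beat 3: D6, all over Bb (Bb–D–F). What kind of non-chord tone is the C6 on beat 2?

Passing tone.

The harmony at that moment is Bb major triad (Bb, D, F); C6 is not a chord tone.
It is approached by step up from Bb5 and left by step up to D6.
Step in, step out in the same direction — a passing tone.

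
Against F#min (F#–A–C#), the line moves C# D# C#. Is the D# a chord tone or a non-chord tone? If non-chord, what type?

The harmony at that moment is F# minor triad (F#, A, C#); D# is not a chord tone.
It is approached by step up from C# and left by step down to C#.
Step away and step back to the same note — a neighbor tone (upper neighbor).

Non-chord tone — a neighbor tone.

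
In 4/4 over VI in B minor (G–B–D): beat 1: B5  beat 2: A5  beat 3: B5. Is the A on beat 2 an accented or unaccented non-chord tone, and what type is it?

Unaccented neighbor tone.

The harmony at that moment is G major triad (G, B, D); A5 is not a chord tone.
It is approached by step down from B5 and left by step up to B5.
Step away and step back to the same note — a neighbor tone (lower neighbor).
It falls on a weak beat, so it is unaccented.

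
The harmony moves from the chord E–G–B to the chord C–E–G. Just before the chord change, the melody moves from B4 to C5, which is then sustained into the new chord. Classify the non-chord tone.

C5 is an anticipation.

The harmony at that moment is E minor triad (E, G, B); C5 is not a chord tone.
It is approached by step up from B4 and then sustained as the same pitch into the next harmony.
Arriving early and becoming a chord tone when the harmony changes — an anticipation.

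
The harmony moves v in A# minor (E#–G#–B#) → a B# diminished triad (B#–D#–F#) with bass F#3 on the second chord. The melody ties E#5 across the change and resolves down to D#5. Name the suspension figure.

7–6 suspension.

At the second chord the bass is F#3. The suspended E#5 lies a seventh above the bass; after resolving down by step to D#5, the interval above the bass becomes a sixth.
Suspension figures are named by those two intervals: 7–6.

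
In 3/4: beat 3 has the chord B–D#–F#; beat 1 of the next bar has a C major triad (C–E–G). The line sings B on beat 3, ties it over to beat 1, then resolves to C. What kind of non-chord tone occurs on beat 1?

The harmony at that moment is C major triad (C, E, G); B is not a chord tone.
It is held over (the same pitch as the preceding B) and left by step up to C.
Held over from the previous chord and resolving up by step — a retardation.

Retardation.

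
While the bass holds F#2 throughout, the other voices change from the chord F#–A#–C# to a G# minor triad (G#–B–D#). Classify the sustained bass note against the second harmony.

Pedal tone (pedal point).

The harmony at that moment is G# minor triad (G#, B, D#); F#2 is not a chord tone.
It is held over (the same pitch as the preceding F#2) and then sustained as the same pitch into the next harmony.
Sustained through a change of harmony — a pedal tone.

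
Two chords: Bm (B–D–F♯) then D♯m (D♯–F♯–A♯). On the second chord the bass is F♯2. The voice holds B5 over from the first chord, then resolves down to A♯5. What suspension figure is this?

At the second chord the bass is F♯2. The suspended B5 lies a fourth above the bass; after resolving down by step to A♯5, the interval above the bass becomes a third.
Suspension figures are named by those two intervals: 4–3.

4–3 suspension.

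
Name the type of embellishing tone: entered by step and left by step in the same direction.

Passing tone.

Approach: by step. Departure: by step, continuing in the same direction.
Stepwise on both sides with no change of direction means the note fills in the space between two different chord tones — a passing tone. (Had it turned back to its starting note it would be a neighbor tone instead.)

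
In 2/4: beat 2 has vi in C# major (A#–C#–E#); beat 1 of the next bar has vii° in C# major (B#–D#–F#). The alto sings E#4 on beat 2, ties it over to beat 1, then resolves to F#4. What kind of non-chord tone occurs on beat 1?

The harmony at that moment is B# diminished triad (B#, D#, F#); E#4 is not a chord tone.
It is held over (the same pitch as the preceding E#4) and left by step up to F#4.
Held over from the previous chord and resolving up by step — a retardation.

Retardation.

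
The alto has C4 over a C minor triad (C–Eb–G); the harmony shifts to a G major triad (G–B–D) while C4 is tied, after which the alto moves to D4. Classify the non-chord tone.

The harmony at that moment is G major triad (G, B, D); C4 is not a chord tone.
It is held over (the same pitch as the preceding C4) and left by step up to D4.
Held over from the previous chord and resolving up by step — a retardation.

C4 is a retardation.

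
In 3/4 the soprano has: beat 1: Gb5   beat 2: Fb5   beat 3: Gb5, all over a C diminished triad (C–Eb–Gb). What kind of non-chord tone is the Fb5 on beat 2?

Lower neighbor tone.

The harmony at that moment is C diminished triad (C, Eb, Gb); Fb5 is not a chord tone.
It is approached by step down from Gb5 and left by step up to Gb5.
Step away and step back to the same note — a neighbor tone (lower neighbor).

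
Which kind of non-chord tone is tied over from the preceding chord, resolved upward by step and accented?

Retardation.

Approach: by preparation — the pitch is first a chord tone, then held (tied or repeated) while the harmony changes under it. Departure: up by step. Metric position: strong.
A prepared dissonance that resolves upward by step — a retardation. (The same figure resolving downward would be a suspension.)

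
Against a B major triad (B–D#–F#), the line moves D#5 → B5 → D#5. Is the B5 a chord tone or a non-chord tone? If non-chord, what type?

Chord tone (the root of B major triad).

B major triad contains B, D#, F#; B is the root, so it is a chord tone.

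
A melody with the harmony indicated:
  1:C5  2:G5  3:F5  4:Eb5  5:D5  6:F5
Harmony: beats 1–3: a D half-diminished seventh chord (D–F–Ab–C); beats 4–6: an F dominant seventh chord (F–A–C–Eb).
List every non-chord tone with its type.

G5 (beat 2) — appoggiatura; D5 (beat 5) — escape tone.

The harmony at that moment is D half-diminished seventh chord (D, F, Ab, C); G5 is not a chord tone.
It is approached by leap up from C5 and left by step down to F5.
Leap in, step out — an appoggiatura.
The harmony at that moment is F dominant seventh chord (F, A, C, Eb); D5 is not a chord tone.
It is approached by step down from Eb5 and left by leap up to F5.
Step in, leap out — an escape tone.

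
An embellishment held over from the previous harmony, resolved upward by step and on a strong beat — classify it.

Retardation.

Approach: by preparation — the pitch is first a chord tone, then held (tied or repeated) while the harmony changes under it. Departure: up by step. Metric position: strong.
A prepared dissonance that resolves upward by step — a retardation. (The same figure resolving downward would be a suspension.)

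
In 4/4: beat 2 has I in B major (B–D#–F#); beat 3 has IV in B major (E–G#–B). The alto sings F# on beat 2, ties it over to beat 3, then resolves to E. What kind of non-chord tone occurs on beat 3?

Suspension.

The harmony at that moment is E major triad (E, G#, B); F# is not a chord tone.
It is held over (the same pitch as the preceding F#) and left by step down to E.
Held over from the previous chord and resolving down by step — a suspension.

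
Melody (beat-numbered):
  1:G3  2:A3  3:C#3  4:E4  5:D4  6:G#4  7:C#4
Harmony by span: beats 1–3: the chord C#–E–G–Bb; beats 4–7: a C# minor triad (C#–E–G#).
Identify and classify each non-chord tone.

The harmony at that moment is C# diminished seventh chord (C#, E, G, Bb); A3 is not a chord tone.
It is approached by step up from G3 and left by leap down to C#3.
Step in, leap out — an escape tone.
The harmony at that moment is C# minor triad (C#, E, G#); D4 is not a chord tone.
It is approached by step down from E4 and left by leap up to G#4.
Step in, leap out — an escape tone.

A3 (beat 2) — escape tone; D4 (beat 5) — escape tone.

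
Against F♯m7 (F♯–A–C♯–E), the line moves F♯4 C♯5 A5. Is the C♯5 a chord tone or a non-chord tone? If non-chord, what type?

F# minor seventh chord contains F♯, A, C♯, E; C♯ is the fifth, so it is a chord tone.

Chord tone (the fifth of F# minor seventh chord).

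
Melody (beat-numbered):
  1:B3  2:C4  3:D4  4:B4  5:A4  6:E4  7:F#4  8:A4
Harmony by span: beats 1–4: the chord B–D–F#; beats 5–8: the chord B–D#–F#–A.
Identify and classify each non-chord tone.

C4 (beat 2) — passing tone; E4 (beat 6) — appoggiatura.

The harmony at that moment is B minor triad (B, D, F#); C4 is not a chord tone.
It is approached by step up from B3 and left by step up to D4.
Step in, step out in the same direction — a passing tone.
The harmony at that moment is B dominant seventh chord (B, D#, F#, A); E4 is not a chord tone.
It is approached by leap down from A4 and left by step up to F#4.
Leap in, step out — an appoggiatura.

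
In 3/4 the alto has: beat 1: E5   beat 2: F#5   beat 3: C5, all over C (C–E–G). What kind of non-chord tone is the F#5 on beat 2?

The harmony at that moment is C major triad (C, E, G); F#5 is not a chord tone.
It is approached by step up from E5 and left by leap down to C5.
Step in, leap out, on a weak beat — an escape tone.

Escape tone.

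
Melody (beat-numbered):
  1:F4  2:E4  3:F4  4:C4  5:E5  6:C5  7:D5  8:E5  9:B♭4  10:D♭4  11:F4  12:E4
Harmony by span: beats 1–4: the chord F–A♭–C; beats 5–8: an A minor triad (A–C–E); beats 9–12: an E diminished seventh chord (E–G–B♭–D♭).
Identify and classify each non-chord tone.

The harmony at that moment is F minor triad (F, A♭, C); E4 is not a chord tone.
It is approached by step down from F4 and left by step up to F4.
Step away and step back to the same note — a neighbor tone (lower neighbor).
The harmony at that moment is A minor triad (A, C, E); D5 is not a chord tone.
It is approached by step up from C5 and left by step up to E5.
Step in, step out in the same direction — a passing tone.
The harmony at that moment is E diminished seventh chord (E, G, B♭, D♭); F4 is not a chord tone.
It is approached by leap up from D♭4 and left by step down to E4.
Leap in, step out — an appoggiatura.

E4 (beat 2) — neighbor tone; D5 (beat 7) — passing tone; F4 (beat 11) — appoggiatura.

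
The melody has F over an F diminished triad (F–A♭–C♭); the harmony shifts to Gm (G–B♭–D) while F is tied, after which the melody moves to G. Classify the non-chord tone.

The harmony at that moment is G minor triad (G, B♭, D); F is not a chord tone.
It is held over (the same pitch as the preceding F) and left by step up to G.
Held over from the previous chord and resolving up by step — a retardation.

F is a retardation.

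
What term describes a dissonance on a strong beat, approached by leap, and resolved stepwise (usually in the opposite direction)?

Approach: by leap. Departure: by step. Metric position: strong.
Leap in, step out, in a metrically strong position — an appoggiatura. (It is the mirror image of the escape tone, which steps in and leaps out from a weak position.)

Appoggiatura.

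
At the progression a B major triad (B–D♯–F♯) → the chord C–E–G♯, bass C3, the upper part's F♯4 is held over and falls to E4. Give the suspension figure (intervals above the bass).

4–3 suspension.

At the second chord the bass is C3. The suspended F♯4 lies a fourth above the bass; after resolving down by step to E4, the interval above the bass becomes a third.
Suspension figures are named by those two intervals: 4–3.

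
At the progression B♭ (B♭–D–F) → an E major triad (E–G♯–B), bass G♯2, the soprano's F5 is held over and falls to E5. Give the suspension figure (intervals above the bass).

7–6 suspension.

At the second chord the bass is G♯2. The suspended F5 lies a seventh above the bass; after resolving down by step to E5, the interval above the bass becomes a sixth.
Suspension figures are named by those two intervals: 7–6.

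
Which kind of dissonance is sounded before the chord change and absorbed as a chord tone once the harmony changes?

Anticipation.

Approach: ahead of the chord change (typically by step), so it is dissonant against the current harmony. Departure: none — the same pitch is restated or held and is a chord tone of the new harmony.
Dissonant first, consonant once the harmony catches up: the note simply arrives early — an anticipation. (The reverse timing, consonant first and dissonant after the change, would be a suspension or retardation.)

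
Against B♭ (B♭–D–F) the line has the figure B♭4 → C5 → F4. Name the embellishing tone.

C5 is an escape tone.

The harmony at that moment is B♭ major triad (B♭, D, F); C5 is not a chord tone.
It is approached by step up from B♭4 and left by leap down to F4.
Step in, leap out — an escape tone.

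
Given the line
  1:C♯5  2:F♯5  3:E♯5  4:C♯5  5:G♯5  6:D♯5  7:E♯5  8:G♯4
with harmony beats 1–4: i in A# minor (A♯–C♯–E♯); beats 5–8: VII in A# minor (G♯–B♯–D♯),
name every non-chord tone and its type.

The harmony at that moment is A♯ minor triad (A♯, C♯, E♯); F♯5 is not a chord tone.
It is approached by leap up from C♯5 and left by step down to E♯5.
Leap in, step out — an appoggiatura.
The harmony at that moment is G♯ major triad (G♯, B♯, D♯); E♯5 is not a chord tone.
It is approached by step up from D♯5 and left by leap down to G♯4.
Step in, leap out — an escape tone.

F♯5 (beat 2) — appoggiatura; E♯5 (beat 7) — escape tone.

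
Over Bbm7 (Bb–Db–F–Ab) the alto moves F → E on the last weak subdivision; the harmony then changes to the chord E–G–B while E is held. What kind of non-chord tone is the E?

E is an anticipation.

The harmony at that moment is Bb minor seventh chord (Bb, Db, F, Ab); E is not a chord tone.
It is approached by step down from F and then sustained as the same pitch into the next harmony.
Arriving early and becoming a chord tone when the harmony changes — an anticipation.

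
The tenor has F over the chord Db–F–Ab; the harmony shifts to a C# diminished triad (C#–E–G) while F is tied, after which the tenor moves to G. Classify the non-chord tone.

F is a retardation.

The harmony at that moment is C# diminished triad (C#, E, G); F is not a chord tone.
It is held over (the same pitch as the preceding F) and left by step up to G.
Held over from the previous chord and resolving up by step — a retardation.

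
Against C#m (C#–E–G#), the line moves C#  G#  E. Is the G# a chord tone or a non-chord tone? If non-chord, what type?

C# minor triad contains C#, E, G#; G# is the fifth, so it is a chord tone.

Chord tone (the fifth of C# minor triad).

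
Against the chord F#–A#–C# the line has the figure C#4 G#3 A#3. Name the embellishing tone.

The harmony at that moment is F# major triad (F#, A#, C#); G#3 is not a chord tone.
It is approached by leap down from C#4 and left by step up to A#3.
Leap in, step out — an appoggiatura.

G#3 is an appoggiatura.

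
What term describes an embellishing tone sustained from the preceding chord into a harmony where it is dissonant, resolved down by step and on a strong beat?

Approach: by preparation — the pitch is first a chord tone, then held (tied or repeated) while the harmony changes under it. Departure: down by step. Metric position: strong.
A prepared dissonance that resolves downward by step — a suspension. (The same figure resolving upward would be a retardation.)

Suspension.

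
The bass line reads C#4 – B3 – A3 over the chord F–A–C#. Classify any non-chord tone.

The harmony at that moment is F augmented triad (F, A, C#); B3 is not a chord tone.
It is approached by step down from C#4 and left by step down to A3.
Step in, step out in the same direction — a passing tone.

B3 is a passing tone.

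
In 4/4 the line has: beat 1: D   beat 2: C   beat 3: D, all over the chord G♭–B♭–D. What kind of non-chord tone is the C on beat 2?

The harmony at that moment is G♭ augmented triad (G♭, B♭, D); C is not a chord tone.
It is approached by step down from D and left by step up to D.
Step away and step back to the same note — a neighbor tone (lower neighbor).

Lower neighbor tone.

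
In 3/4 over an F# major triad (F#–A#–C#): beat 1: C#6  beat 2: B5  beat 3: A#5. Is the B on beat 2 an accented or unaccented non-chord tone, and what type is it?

Unaccented passing tone.

The harmony at that moment is F# major triad (F#, A#, C#); B5 is not a chord tone.
It is approached by step down from C#6 and left by step down to A#5.
Step in, step out in the same direction — a passing tone.
It falls on a weak beat, so it is unaccented.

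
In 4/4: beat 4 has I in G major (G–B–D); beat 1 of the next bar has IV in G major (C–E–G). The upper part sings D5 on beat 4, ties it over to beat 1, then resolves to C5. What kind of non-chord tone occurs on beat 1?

The harmony at that moment is C major triad (C, E, G); D5 is not a chord tone.
It is held over (the same pitch as the preceding D5) and left by step down to C5.
Held over from the previous chord and resolving down by step — a suspension.

Suspension.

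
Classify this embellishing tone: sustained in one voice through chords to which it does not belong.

Pedal tone.

Approach: none. Departure: none — a single pitch is sustained while the chords change around it, passing through harmonies that do not contain it.
No melodic motion at all; the dissonance is created entirely by the moving harmonies against the stationary note — a pedal tone (pedal point).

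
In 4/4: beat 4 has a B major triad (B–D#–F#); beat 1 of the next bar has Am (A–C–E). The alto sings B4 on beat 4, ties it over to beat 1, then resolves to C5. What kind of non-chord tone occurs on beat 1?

The harmony at that moment is A minor triad (A, C, E); B4 is not a chord tone.
It is held over (the same pitch as the preceding B4) and left by step up to C5.
Held over from the previous chord and resolving up by step — a retardation.

Retardation.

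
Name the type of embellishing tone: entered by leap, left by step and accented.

Appoggiatura.

Approach: by leap. Departure: by step. Metric position: strong.
Leap in, step out, in a metrically strong position — an appoggiatura. (It is the mirror image of the escape tone, which steps in and leaps out from a weak position.)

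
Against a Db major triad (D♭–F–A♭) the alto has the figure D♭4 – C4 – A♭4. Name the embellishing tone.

The harmony at that moment is D♭ major triad (D♭, F, A♭); C4 is not a chord tone.
It is approached by step down from D♭4 and left by leap up to A♭4.
Step in, leap out — an escape tone.

C4 is an escape tone.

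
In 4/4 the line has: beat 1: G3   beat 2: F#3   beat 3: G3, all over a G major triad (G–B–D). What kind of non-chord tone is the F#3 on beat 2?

Lower neighbor tone.

The harmony at that moment is G major triad (G, B, D); F#3 is not a chord tone.
It is approached by step down from G3 and left by step up to G3.
Step away and step back to the same note — a neighbor tone (lower neighbor).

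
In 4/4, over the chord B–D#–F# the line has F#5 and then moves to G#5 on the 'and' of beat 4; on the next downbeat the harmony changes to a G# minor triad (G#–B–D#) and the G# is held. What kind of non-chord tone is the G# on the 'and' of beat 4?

The harmony at that moment is B major triad (B, D#, F#); G#5 is not a chord tone.
It is approached by step up from F#5 and then sustained as the same pitch into the next harmony.
Arriving early and becoming a chord tone when the harmony changes — an anticipation.

Anticipation.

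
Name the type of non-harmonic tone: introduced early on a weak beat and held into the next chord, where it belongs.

Approach: ahead of the chord change (typically by step), so it is dissonant against the current harmony. Departure: none — the same pitch is restated or held and is a chord tone of the new harmony.
Dissonant first, consonant once the harmony catches up: the note simply arrives early — an anticipation. (The reverse timing, consonant first and dissonant after the change, would be a suspension or retardation.)

Anticipation.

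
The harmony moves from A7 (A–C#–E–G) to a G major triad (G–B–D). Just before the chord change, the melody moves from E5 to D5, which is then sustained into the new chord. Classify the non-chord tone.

The harmony at that moment is A dominant seventh chord (A, C#, E, G); D5 is not a chord tone.
It is approached by step down from E5 and then sustained as the same pitch into the next harmony.
Arriving early and becoming a chord tone when the harmony changes — an anticipation.

D5 is an anticipation.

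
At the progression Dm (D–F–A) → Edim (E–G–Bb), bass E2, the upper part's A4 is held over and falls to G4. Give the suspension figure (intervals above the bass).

4–3 suspension.

At the second chord the bass is E2. The suspended A4 lies a fourth above the bass; after resolving down by step to G4, the interval above the bass becomes a third.
Suspension figures are named by those two intervals: 4–3.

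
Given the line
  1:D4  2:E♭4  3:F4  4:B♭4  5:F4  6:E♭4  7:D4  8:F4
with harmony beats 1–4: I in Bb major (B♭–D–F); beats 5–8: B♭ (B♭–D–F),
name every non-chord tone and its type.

E♭4 (beat 2) — passing tone; E♭4 (beat 6) — passing tone.

The harmony at that moment is B♭ major triad (B♭, D, F); E♭4 is not a chord tone.
It is approached by step up from D4 and left by step up to F4.
Step in, step out in the same direction — a passing tone.
The harmony at that moment is B♭ major triad (B♭, D, F); E♭4 is not a chord tone.
It is approached by step down from F4 and left by step down to D4.
Step in, step out in the same direction — a passing tone.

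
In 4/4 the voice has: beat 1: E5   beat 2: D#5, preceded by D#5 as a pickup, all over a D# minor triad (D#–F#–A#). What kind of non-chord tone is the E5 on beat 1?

The harmony at that moment is D# minor triad (D#, F#, A#); E5 is not a chord tone.
It is approached by step up from D#5 and left by step down to D#5.
Step away and step back to the same note — a neighbor tone (upper neighbor).

Upper neighbor tone.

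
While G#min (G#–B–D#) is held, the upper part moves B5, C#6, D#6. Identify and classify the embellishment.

C#6 is a passing tone.

The harmony at that moment is G# minor triad (G#, B, D#); C#6 is not a chord tone.
It is approached by step up from B5 and left by step up to D#6.
Step in, step out in the same direction — a passing tone.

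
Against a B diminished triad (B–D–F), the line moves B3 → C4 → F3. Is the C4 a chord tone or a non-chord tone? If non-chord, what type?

The harmony at that moment is B diminished triad (B, D, F); C4 is not a chord tone.
It is approached by step up from B3 and left by leap down to F3.
Step in, leap out — an escape tone.

Non-chord tone — an escape tone.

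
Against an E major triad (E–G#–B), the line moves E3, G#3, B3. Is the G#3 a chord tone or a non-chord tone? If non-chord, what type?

Chord tone (the third of E major triad).

E major triad contains E, G#, B; G# is the third, so it is a chord tone.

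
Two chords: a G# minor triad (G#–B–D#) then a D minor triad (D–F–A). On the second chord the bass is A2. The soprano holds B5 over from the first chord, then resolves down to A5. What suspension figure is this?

9–8 suspension.

At the second chord the bass is A2. The suspended B5 lies a ninth above the bass; after resolving down by step to A5, the interval above the bass becomes an octave.
Suspension figures are named by those two intervals: 9–8.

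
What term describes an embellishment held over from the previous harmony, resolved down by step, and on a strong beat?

Suspension.

Approach: by preparation — the pitch is first a chord tone, then held (tied or repeated) while the harmony changes under it. Departure: down by step. Metric position: strong.
A prepared dissonance that resolves downward by step — a suspension. (The same figure resolving upward would be a retardation.)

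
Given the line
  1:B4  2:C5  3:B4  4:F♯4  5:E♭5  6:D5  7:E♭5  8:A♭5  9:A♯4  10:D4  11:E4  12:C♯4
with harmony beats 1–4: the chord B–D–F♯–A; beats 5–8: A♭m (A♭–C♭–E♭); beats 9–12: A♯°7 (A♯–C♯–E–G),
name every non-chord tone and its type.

The harmony at that moment is B minor seventh chord (B, D, F♯, A); C5 is not a chord tone.
It is approached by step up from B4 and left by step down to B4.
Step away and step back to the same note — a neighbor tone (upper neighbor).
The harmony at that moment is A♭ minor triad (A♭, C♭, E♭); D5 is not a chord tone.
It is approached by step down from E♭5 and left by step up to E♭5.
Step away and step back to the same note — a neighbor tone (lower neighbor).
The harmony at that moment is A♯ diminished seventh chord (A♯, C♯, E, G); D4 is not a chord tone.
It is approached by leap down from A♯4 and left by step up to E4.
Leap in, step out — an appoggiatura.

C5 (beat 2) — neighbor tone; D5 (beat 6) — neighbor tone; D4 (beat 10) — appoggiatura.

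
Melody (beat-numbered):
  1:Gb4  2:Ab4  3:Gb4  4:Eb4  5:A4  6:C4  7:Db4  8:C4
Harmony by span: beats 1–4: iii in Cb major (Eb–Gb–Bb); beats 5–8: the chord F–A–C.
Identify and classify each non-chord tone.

The harmony at that moment is Eb minor triad (Eb, Gb, Bb); Ab4 is not a chord tone.
It is approached by step up from Gb4 and left by step down to Gb4.
Step away and step back to the same note — a neighbor tone (upper neighbor).
The harmony at that moment is F major triad (F, A, C); Db4 is not a chord tone.
It is approached by step up from C4 and left by step down to C4.
Step away and step back to the same note — a neighbor tone (upper neighbor).

Ab4 (beat 2) — neighbor tone; Db4 (beat 7) — neighbor tone.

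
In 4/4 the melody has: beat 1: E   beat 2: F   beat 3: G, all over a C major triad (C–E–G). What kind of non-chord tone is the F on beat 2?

Passing tone.

The harmony at that moment is C major triad (C, E, G); F is not a chord tone.
It is approached by step up from E and left by step up to G.
Step in, step out in the same direction — a passing tone.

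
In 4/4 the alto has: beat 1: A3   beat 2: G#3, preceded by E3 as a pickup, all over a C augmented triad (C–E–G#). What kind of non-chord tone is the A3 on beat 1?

The harmony at that moment is C augmented triad (C, E, G#); A3 is not a chord tone.
It is approached by leap up from E3 and left by step down to G#3.
Leap in, step out, metrically accented — an appoggiatura.

Appoggiatura.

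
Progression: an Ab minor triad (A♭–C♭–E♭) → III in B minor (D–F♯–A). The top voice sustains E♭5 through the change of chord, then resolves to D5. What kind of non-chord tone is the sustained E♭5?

The harmony at that moment is D major triad (D, F♯, A); E♭5 is not a chord tone.
It is held over (the same pitch as the preceding E♭5) and left by step down to D5.
Held over from the previous chord and resolving down by step — a suspension.

E♭5 is a suspension.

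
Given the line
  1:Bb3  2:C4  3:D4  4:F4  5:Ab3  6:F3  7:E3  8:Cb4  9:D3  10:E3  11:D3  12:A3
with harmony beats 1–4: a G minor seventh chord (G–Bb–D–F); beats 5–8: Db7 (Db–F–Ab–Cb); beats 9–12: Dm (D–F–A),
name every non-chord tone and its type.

C4 (beat 2) — passing tone; E3 (beat 7) — escape tone; E3 (beat 10) — neighbor tone.

The harmony at that moment is G minor seventh chord (G, Bb, D, F); C4 is not a chord tone.
It is approached by step up from Bb3 and left by step up to D4.
Step in, step out in the same direction — a passing tone.
The harmony at that moment is Db dominant seventh chord (Db, F, Ab, Cb); E3 is not a chord tone.
It is approached by step down from F3 and left by leap up to Cb4.
Step in, leap out — an escape tone.
The harmony at that moment is D minor triad (D, F, A); E3 is not a chord tone.
It is approached by step up from D3 and left by step down to D3.
Step away and step back to the same note — a neighbor tone (upper neighbor).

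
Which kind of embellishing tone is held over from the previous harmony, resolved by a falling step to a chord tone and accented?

Suspension.

Approach: by preparation — the pitch is first a chord tone, then held (tied or repeated) while the harmony changes under it. Departure: down by step. Metric position: strong.
A prepared dissonance that resolves downward by step — a suspension. (The same figure resolving upward would be a retardation.)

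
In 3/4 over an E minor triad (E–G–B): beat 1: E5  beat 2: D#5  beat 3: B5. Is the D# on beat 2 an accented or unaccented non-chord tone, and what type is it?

The harmony at that moment is E minor triad (E, G, B); D#5 is not a chord tone.
It is approached by step down from E5 and left by leap up to B5.
Step in, leap out — an escape tone.
It falls on a weak beat, so it is unaccented.

Unaccented escape tone.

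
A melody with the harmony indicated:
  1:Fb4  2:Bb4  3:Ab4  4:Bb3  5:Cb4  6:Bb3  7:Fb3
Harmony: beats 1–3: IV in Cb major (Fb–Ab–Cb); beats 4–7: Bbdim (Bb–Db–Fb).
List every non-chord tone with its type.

Bb4 (beat 2) — appoggiatura; Cb4 (beat 5) — neighbor tone.

The harmony at that moment is Fb major triad (Fb, Ab, Cb); Bb4 is not a chord tone.
It is approached by leap up from Fb4 and left by step down to Ab4.
Leap in, step out — an appoggiatura.
The harmony at that moment is Bb diminished triad (Bb, Db, Fb); Cb4 is not a chord tone.
It is approached by step up from Bb3 and left by step down to Bb3.
Step away and step back to the same note — a neighbor tone (upper neighbor).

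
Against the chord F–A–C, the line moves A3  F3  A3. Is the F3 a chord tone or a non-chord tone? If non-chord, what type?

Chord tone (the root of F major triad).

F major triad contains F, A, C; F is the root, so it is a chord tone.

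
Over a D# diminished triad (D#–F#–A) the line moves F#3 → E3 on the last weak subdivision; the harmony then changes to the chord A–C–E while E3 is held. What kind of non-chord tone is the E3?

E3 is an anticipation.

The harmony at that moment is D# diminished triad (D#, F#, A); E3 is not a chord tone.
It is approached by step down from F#3 and then sustained as the same pitch into the next harmony.
Arriving early and becoming a chord tone when the harmony changes — an anticipation.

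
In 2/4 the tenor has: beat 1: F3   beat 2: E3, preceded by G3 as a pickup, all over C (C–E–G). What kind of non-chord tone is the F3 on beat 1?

Passing tone.

The harmony at that moment is C major triad (C, E, G); F3 is not a chord tone.
It is approached by step down from G3 and left by step down to E3.
Step in, step out in the same direction — a passing tone.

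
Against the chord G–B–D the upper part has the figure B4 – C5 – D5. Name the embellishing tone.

C5 is a passing tone.

The harmony at that moment is G major triad (G, B, D); C5 is not a chord tone.
It is approached by step up from B4 and left by step up to D5.
Step in, step out in the same direction — a passing tone.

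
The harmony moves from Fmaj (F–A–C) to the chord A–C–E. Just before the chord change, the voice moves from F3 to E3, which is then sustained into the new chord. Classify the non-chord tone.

E3 is an anticipation.

The harmony at that moment is F major triad (F, A, C); E3 is not a chord tone.
It is approached by step down from F3 and then sustained as the same pitch into the next harmony.
Arriving early and becoming a chord tone when the harmony changes — an anticipation.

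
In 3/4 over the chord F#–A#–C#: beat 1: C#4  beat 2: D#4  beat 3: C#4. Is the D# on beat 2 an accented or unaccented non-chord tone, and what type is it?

Unaccented neighbor tone.

The harmony at that moment is F# major triad (F#, A#, C#); D#4 is not a chord tone.
It is approached by step up from C#4 and left by step down to C#4.
Step away and step back to the same note — a neighbor tone (upper neighbor).
It falls on a weak beat, so it is unaccented.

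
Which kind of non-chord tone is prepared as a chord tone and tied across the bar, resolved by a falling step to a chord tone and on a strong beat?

Suspension.

Approach: by preparation — the pitch is first a chord tone, then held (tied or repeated) while the harmony changes under it. Departure: down by step. Metric position: strong.
A prepared dissonance that resolves downward by step — a suspension. (The same figure resolving upward would be a retardation.)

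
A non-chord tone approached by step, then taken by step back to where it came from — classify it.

Approach: by step. Departure: by step in the opposite direction, back to the starting pitch.
Stepwise on both sides but reversing to return to the same chord tone — a neighbor tone. (Had it continued onward in the same direction it would be a passing tone instead.)

Neighbor tone.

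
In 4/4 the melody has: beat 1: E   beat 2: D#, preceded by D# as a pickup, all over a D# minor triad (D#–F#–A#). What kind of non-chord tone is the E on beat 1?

Upper neighbor tone.

The harmony at that moment is D# minor triad (D#, F#, A#); E is not a chord tone.
It is approached by step up from D# and left by step down to D#.
Step away and step back to the same note — a neighbor tone (upper neighbor).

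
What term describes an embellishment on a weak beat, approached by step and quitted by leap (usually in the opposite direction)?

Approach: by step. Departure: by leap. Metric position: weak.
Step in, leap out, from a weak position — an escape tone (échappée). (It is the mirror image of the appoggiatura, which leaps in and steps out on a strong beat.)

Escape tone.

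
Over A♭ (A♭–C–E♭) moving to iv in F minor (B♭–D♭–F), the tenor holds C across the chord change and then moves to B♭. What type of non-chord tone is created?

C is a suspension.

The harmony at that moment is B♭ minor triad (B♭, D♭, F); C is not a chord tone.
It is held over (the same pitch as the preceding C) and left by step down to B♭.
Held over from the previous chord and resolving down by step — a suspension.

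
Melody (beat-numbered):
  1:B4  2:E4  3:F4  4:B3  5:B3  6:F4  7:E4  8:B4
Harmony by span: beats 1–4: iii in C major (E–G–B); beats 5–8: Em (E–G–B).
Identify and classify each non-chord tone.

F4 (beat 3) — escape tone; F4 (beat 6) — appoggiatura.

The harmony at that moment is E minor triad (E, G, B); F4 is not a chord tone.
It is approached by step up from E4 and left by leap down to B3.
Step in, leap out — an escape tone.
The harmony at that moment is E minor triad (E, G, B); F4 is not a chord tone.
It is approached by leap up from B3 and left by step down to E4.
Leap in, step out — an appoggiatura.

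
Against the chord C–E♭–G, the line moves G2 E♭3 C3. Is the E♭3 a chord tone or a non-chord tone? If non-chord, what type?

C minor triad contains C, E♭, G; E♭ is the third, so it is a chord tone.

Chord tone (the third of C minor triad).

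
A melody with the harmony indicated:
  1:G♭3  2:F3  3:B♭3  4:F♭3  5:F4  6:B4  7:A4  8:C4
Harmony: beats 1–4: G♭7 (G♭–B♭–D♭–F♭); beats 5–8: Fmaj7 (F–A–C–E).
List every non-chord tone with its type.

F3 (beat 2) — escape tone; B4 (beat 6) — appoggiatura.

The harmony at that moment is G♭ dominant seventh chord (G♭, B♭, D♭, F♭); F3 is not a chord tone.
It is approached by step down from G♭3 and left by leap up to B♭3.
Step in, leap out — an escape tone.
The harmony at that moment is F major seventh chord (F, A, C, E); B4 is not a chord tone.
It is approached by leap up from F4 and left by step down to A4.
Leap in, step out — an appoggiatura.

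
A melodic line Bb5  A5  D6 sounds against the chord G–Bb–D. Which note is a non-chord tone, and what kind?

A5 is an escape tone.

The harmony at that moment is G minor triad (G, Bb, D); A5 is not a chord tone.
It is approached by step down from Bb5 and left by leap up to D6.
Step in, leap out — an escape tone.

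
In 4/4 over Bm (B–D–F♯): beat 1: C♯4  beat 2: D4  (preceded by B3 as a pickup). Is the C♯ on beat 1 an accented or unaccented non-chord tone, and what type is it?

The harmony at that moment is B minor triad (B, D, F♯); C♯4 is not a chord tone.
It is approached by step up from B3 and left by step up to D4.
Step in, step out in the same direction — a passing tone.
It falls on the downbeat, so it is accented.

Accented passing tone.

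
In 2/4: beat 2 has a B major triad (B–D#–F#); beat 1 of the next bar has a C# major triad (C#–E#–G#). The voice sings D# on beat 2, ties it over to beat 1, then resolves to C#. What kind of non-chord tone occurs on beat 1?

The harmony at that moment is C# major triad (C#, E#, G#); D# is not a chord tone.
It is held over (the same pitch as the preceding D#) and left by step down to C#.
Held over from the previous chord and resolving down by step — a suspension.

Suspension.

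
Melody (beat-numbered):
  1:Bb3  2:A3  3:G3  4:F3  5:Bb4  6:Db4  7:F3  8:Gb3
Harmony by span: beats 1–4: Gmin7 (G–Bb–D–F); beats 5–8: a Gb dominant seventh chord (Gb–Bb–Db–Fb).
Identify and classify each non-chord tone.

The harmony at that moment is G minor seventh chord (G, Bb, D, F); A3 is not a chord tone.
It is approached by step down from Bb3 and left by step down to G3.
Step in, step out in the same direction — a passing tone.
The harmony at that moment is Gb dominant seventh chord (Gb, Bb, Db, Fb); F3 is not a chord tone.
It is approached by leap down from Db4 and left by step up to Gb3.
Leap in, step out — an appoggiatura.

A3 (beat 2) — passing tone; F3 (beat 7) — appoggiatura.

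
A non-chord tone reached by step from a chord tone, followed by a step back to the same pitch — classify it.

Approach: by step. Departure: by step in the opposite direction, back to the starting pitch.
Stepwise on both sides but reversing to return to the same chord tone — a neighbor tone. (Had it continued onward in the same direction it would be a passing tone instead.)

Neighbor tone.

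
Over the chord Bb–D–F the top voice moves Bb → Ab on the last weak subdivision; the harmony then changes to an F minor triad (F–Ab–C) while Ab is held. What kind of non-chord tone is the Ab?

Ab is an anticipation.

The harmony at that moment is Bb major triad (Bb, D, F); Ab is not a chord tone.
It is approached by step down from Bb and then sustained as the same pitch into the next harmony.
Arriving early and becoming a chord tone when the harmony changes — an anticipation.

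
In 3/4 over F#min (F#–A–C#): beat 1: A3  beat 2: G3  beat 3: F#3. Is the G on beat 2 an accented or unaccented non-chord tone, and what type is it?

The harmony at that moment is F# minor triad (F#, A, C#); G3 is not a chord tone.
It is approached by step down from A3 and left by step down to F#3.
Step in, step out in the same direction — a passing tone.
It falls on a weak beat, so it is unaccented.

Unaccented passing tone.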